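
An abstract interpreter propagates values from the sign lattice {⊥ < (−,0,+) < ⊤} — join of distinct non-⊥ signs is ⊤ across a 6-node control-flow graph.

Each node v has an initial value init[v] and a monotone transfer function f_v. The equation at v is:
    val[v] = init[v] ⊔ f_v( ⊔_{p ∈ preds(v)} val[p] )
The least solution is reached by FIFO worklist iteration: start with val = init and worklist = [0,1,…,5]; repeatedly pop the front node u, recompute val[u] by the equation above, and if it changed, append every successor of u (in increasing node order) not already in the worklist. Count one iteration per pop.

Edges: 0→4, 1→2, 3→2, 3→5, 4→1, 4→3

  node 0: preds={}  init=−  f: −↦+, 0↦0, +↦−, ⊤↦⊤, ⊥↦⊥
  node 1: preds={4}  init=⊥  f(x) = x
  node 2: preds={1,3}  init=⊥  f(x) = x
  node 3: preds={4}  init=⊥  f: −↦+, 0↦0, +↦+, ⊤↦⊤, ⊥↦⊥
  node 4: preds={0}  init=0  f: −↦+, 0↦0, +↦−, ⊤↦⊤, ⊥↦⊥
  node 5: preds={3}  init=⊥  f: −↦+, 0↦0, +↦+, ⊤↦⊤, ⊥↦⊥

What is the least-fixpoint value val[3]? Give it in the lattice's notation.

Trace (11 dequeues):
  [1] u=0 | in ⊥ | out − | ==
  [2] u=1 | in 0 | out 0 | prev ⊥ | push {}
  [3] u=2 | in 0 | out 0 | prev ⊥ | push {}
  [4] u=3 | in 0 | out 0 | prev ⊥ | push {2}
  [5] u=4 | in − | out ⊤ | prev 0 | push {1,3}
  [6] u=5 | in 0 | out 0 | prev ⊥ | push {}
  [7] u=2 | in 0 | out 0 | ==
  [8] u=1 | in ⊤ | out ⊤ | prev 0 | push {2}
  [9] u=3 | in ⊤ | out ⊤ | prev 0 | push {5}
  [10] u=2 | in ⊤ | out ⊤ | prev 0 | push {}
  [11] u=5 | in ⊤ | out ⊤ | prev 0 | push {}

Converged values:
  [0] −
  [1] ⊤
  [2] ⊤
  [3] ⊤
  [4] ⊤
  [5] ⊤

⊤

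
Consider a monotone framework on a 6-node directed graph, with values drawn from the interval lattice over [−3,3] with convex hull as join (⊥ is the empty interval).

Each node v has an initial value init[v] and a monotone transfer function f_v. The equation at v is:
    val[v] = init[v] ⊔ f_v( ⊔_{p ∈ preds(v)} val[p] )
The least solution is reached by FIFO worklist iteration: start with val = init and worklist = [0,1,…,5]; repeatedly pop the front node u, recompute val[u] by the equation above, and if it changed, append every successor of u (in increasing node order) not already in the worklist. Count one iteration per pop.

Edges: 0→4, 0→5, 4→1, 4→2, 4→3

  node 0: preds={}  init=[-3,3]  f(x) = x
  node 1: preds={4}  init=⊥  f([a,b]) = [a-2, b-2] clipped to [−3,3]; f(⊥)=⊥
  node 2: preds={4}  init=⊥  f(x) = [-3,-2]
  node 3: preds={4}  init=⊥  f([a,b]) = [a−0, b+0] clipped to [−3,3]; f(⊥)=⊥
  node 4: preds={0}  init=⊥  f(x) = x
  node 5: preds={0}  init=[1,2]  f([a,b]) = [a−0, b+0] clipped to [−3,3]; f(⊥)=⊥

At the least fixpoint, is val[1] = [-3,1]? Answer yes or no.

Worklist (9 pops):
  #1 pop 0: in=⊥ → [-3,3] (no change)
  #2 pop 1: in=⊥ → ⊥ (no change)
  #3 pop 2: in=⊥ → [-3,-2] (was ⊥); enqueue []
  #4 pop 3: in=⊥ → ⊥ (no change)
  #5 pop 4: in=[-3,3] → [-3,3] (was ⊥); enqueue [1,2,3]
  #6 pop 5: in=[-3,3] → [-3,3] (was [1,2]); enqueue []
  #7 pop 1: in=[-3,3] → [-3,1] (was ⊥); enqueue []
  #8 pop 2: in=[-3,3] → [-3,-2] (no change)
  #9 pop 3: in=[-3,3] → [-3,3] (was ⊥); enqueue []

Fixpoint:
  val[0] = [-3,3]
  val[1] = [-3,1]
  val[2] = [-3,-2]
  val[3] = [-3,3]
  val[4] = [-3,3]
  val[5] = [-3,3]

yes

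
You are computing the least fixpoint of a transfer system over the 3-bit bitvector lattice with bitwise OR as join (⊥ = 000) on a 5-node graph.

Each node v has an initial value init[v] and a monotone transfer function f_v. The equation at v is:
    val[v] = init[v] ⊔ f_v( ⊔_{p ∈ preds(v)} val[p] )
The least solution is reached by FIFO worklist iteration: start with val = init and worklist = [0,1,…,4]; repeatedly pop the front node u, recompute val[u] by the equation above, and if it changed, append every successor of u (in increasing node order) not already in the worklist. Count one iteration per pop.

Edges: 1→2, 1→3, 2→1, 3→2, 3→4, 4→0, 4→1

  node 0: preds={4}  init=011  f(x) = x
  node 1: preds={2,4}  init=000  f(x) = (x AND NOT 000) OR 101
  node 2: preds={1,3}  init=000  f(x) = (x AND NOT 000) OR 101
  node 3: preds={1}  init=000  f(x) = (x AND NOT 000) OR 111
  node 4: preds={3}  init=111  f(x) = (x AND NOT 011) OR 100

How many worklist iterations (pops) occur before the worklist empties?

7

Trace (7 dequeues):
  [1] u=0 | in 111 | out 111 | prev 011 | push {}
  [2] u=1 | in 111 | out 111 | prev 000 | push {}
  [3] u=2 | in 111 | out 111 | prev 000 | push {1}
  [4] u=3 | in 111 | out 111 | prev 000 | push {2}
  [5] u=4 | in 111 | out 111 | ==
  [6] u=1 | in 111 | out 111 | ==
  [7] u=2 | in 111 | out 111 | ==

Converged values:
  [0] 111
  [1] 111
  [2] 111
  [3] 111
  [4] 111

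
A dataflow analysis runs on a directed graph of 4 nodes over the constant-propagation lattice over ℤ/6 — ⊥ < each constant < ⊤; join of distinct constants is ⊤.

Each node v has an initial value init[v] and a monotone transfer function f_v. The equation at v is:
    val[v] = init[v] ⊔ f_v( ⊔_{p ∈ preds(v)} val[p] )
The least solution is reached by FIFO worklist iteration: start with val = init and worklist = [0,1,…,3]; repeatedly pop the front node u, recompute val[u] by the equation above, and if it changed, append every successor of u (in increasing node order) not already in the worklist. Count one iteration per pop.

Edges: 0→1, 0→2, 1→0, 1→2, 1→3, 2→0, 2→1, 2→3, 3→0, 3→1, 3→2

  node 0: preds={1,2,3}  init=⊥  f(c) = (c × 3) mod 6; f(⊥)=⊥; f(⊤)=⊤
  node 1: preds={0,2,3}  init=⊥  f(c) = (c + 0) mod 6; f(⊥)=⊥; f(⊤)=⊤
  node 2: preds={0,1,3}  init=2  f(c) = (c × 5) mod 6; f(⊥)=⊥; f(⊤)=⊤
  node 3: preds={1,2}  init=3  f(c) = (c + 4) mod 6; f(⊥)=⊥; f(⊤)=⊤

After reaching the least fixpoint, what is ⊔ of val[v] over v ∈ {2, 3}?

Iteration log — 7 steps:
  step 1. node 0  ⊔preds=⊤  new=⊤  old=⊥  +wl: 
  step 2. node 1  ⊔preds=⊤  new=⊤  old=⊥  +wl: 0
  step 3. node 2  ⊔preds=⊤  new=⊤  old=2  +wl: 1
  step 4. node 3  ⊔preds=⊤  new=⊤  old=3  +wl: 2
  step 5. node 0  ⊔preds=⊤  new=⊤  stable
  step 6. node 1  ⊔preds=⊤  new=⊤  stable
  step 7. node 2  ⊔preds=⊤  new=⊤  stable

Least fixpoint reached:
  node 0: ⊤
  node 1: ⊤
  node 2: ⊤
  node 3: ⊤

⊤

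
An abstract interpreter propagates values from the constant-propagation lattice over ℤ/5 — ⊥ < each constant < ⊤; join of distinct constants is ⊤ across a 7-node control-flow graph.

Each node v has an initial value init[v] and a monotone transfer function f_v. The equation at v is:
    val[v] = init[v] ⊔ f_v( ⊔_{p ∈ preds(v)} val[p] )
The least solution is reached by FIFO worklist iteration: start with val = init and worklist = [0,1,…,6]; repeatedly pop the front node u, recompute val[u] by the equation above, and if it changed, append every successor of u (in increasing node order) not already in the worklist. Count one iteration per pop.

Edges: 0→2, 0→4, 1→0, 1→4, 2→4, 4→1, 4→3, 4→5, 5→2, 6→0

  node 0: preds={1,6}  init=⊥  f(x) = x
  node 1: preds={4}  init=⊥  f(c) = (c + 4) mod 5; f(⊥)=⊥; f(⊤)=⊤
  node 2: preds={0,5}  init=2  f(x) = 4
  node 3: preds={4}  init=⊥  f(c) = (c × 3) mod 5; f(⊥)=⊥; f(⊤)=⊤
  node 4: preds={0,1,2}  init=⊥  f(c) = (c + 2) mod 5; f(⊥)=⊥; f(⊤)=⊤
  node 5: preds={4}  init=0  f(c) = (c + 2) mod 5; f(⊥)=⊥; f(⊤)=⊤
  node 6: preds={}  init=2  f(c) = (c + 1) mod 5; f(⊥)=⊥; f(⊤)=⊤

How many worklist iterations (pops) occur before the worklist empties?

13

Iteration log — 13 steps:
  step 1. node 0  ⊔preds=2  new=2  old=⊥  +wl: 
  step 2. node 1  ⊔preds=⊥  new=⊥  stable
  step 3. node 2  ⊔preds=⊤  new=⊤  old=2  +wl: 
  step 4. node 3  ⊔preds=⊥  new=⊥  stable
  step 5. node 4  ⊔preds=⊤  new=⊤  old=⊥  +wl: 1,3
  step 6. node 5  ⊔preds=⊤  new=⊤  old=0  +wl: 2
  step 7. node 6  ⊔preds=⊥  new=2  stable
  step 8. node 1  ⊔preds=⊤  new=⊤  old=⊥  +wl: 0,4
  step 9. node 3  ⊔preds=⊤  new=⊤  old=⊥  +wl: 
  step 10. node 2  ⊔preds=⊤  new=⊤  stable
  step 11. node 0  ⊔preds=⊤  new=⊤  old=2  +wl: 2
  step 12. node 4  ⊔preds=⊤  new=⊤  stable
  step 13. node 2  ⊔preds=⊤  new=⊤  stable

Least fixpoint reached:
  node 0: ⊤
  node 1: ⊤
  node 2: ⊤
  node 3: ⊤
  node 4: ⊤
  node 5: ⊤
  node 6: 2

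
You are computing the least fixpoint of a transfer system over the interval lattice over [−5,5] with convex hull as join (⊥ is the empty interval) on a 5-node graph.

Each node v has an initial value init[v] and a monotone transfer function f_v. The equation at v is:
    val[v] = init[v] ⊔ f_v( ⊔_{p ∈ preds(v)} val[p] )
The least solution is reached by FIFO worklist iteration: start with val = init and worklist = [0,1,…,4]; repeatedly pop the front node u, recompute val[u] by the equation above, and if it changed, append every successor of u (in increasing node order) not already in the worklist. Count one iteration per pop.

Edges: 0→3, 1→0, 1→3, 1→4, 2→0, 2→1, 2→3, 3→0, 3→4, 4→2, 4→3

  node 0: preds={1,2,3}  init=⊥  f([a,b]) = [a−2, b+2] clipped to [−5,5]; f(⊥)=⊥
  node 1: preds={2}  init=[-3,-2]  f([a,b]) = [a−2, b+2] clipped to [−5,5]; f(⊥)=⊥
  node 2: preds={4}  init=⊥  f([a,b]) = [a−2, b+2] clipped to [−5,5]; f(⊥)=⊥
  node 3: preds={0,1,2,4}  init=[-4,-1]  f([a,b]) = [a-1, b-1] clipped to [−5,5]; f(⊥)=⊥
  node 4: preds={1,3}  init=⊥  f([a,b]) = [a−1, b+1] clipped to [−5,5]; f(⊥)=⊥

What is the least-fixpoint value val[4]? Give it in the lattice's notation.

Iteration log — 18 steps:
  step 1. node 0  ⊔preds=[-4,-1]  new=[-5,1]  old=⊥  +wl: 
  step 2. node 1  ⊔preds=⊥  new=[-3,-2]  stable
  step 3. node 2  ⊔preds=⊥  new=⊥  stable
  step 4. node 3  ⊔preds=[-5,1]  new=[-5,0]  old=[-4,-1]  +wl: 0
  step 5. node 4  ⊔preds=[-5,0]  new=[-5,1]  old=⊥  +wl: 2,3
  step 6. node 0  ⊔preds=[-5,0]  new=[-5,2]  old=[-5,1]  +wl: 
  step 7. node 2  ⊔preds=[-5,1]  new=[-5,3]  old=⊥  +wl: 0,1
  step 8. node 3  ⊔preds=[-5,3]  new=[-5,2]  old=[-5,0]  +wl: 4
  step 9. node 0  ⊔preds=[-5,3]  new=[-5,5]  old=[-5,2]  +wl: 3
  step 10. node 1  ⊔preds=[-5,3]  new=[-5,5]  old=[-3,-2]  +wl: 0
  step 11. node 4  ⊔preds=[-5,5]  new=[-5,5]  old=[-5,1]  +wl: 2
  step 12. node 3  ⊔preds=[-5,5]  new=[-5,4]  old=[-5,2]  +wl: 4
  step 13. node 0  ⊔preds=[-5,5]  new=[-5,5]  stable
  step 14. node 2  ⊔preds=[-5,5]  new=[-5,5]  old=[-5,3]  +wl: 0,1,3
  step 15. node 4  ⊔preds=[-5,5]  new=[-5,5]  stable
  step 16. node 0  ⊔preds=[-5,5]  new=[-5,5]  stable
  step 17. node 1  ⊔preds=[-5,5]  new=[-5,5]  stable
  step 18. node 3  ⊔preds=[-5,5]  new=[-5,4]  stable

Least fixpoint reached:
  node 0: [-5,5]
  node 1: [-5,5]
  node 2: [-5,5]
  node 3: [-5,4]
  node 4: [-5,5]

[-5,5]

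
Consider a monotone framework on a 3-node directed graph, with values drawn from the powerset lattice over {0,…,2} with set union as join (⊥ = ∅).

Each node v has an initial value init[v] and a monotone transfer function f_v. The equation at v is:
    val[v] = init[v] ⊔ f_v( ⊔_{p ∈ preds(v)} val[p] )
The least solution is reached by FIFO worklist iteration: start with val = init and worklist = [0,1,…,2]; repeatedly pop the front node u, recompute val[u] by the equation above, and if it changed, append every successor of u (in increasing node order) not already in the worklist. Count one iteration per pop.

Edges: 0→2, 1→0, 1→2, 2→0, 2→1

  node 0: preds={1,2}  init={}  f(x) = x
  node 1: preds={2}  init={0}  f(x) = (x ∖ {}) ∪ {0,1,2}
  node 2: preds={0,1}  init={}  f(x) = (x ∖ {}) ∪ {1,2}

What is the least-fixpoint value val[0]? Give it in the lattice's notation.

Trace (6 dequeues):
  [1] u=0 | in {0} | out {0} | prev {} | push {}
  [2] u=1 | in {} | out {0,1,2} | prev {0} | push {0}
  [3] u=2 | in {0,1,2} | out {0,1,2} | prev {} | push {1}
  [4] u=0 | in {0,1,2} | out {0,1,2} | prev {0} | push {2}
  [5] u=1 | in {0,1,2} | out {0,1,2} | ==
  [6] u=2 | in {0,1,2} | out {0,1,2} | ==

Converged values:
  [0] {0,1,2}
  [1] {0,1,2}
  [2] {0,1,2}

{0,1,2}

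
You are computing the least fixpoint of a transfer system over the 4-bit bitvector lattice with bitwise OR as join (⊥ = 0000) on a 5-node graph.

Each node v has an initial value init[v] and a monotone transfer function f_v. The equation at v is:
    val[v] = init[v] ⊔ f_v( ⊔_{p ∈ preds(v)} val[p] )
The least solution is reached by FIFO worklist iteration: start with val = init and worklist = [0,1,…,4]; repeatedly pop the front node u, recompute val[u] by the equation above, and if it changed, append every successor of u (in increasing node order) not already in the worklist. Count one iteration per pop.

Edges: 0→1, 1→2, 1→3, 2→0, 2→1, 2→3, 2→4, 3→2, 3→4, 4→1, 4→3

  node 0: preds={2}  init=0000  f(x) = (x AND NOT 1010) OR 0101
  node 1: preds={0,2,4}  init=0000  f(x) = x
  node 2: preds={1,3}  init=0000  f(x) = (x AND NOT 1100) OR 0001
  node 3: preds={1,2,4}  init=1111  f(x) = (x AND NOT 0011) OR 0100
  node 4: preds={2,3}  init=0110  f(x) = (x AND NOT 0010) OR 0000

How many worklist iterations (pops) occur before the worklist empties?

9

Iteration log — 9 steps:
  step 1. node 0  ⊔preds=0000  new=0101  old=0000  +wl: 
  step 2. node 1  ⊔preds=0111  new=0111  old=0000  +wl: 
  step 3. node 2  ⊔preds=1111  new=0011  old=0000  +wl: 0,1
  step 4. node 3  ⊔preds=0111  new=1111  stable
  step 5. node 4  ⊔preds=1111  new=1111  old=0110  +wl: 3
  step 6. node 0  ⊔preds=0011  new=0101  stable
  step 7. node 1  ⊔preds=1111  new=1111  old=0111  +wl: 2
  step 8. node 3  ⊔preds=1111  new=1111  stable
  step 9. node 2  ⊔preds=1111  new=0011  stable

Least fixpoint reached:
  node 0: 0101
  node 1: 1111
  node 2: 0011
  node 3: 1111
  node 4: 1111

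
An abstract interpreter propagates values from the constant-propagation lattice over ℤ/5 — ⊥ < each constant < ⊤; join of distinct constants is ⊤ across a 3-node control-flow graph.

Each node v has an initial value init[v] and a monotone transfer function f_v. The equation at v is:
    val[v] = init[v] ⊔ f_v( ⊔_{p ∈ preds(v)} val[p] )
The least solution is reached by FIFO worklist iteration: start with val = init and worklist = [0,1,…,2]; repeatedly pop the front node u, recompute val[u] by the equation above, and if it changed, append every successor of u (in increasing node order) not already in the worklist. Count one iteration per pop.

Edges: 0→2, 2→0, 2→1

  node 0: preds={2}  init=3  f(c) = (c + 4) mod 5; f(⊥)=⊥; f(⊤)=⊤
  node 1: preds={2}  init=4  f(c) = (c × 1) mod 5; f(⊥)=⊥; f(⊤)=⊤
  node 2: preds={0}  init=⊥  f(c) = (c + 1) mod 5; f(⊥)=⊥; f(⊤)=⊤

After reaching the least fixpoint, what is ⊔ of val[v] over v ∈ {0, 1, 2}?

⊤

Iteration log — 5 steps:
  step 1. node 0  ⊔preds=⊥  new=3  stable
  step 2. node 1  ⊔preds=⊥  new=4  stable
  step 3. node 2  ⊔preds=3  new=4  old=⊥  +wl: 0,1
  step 4. node 0  ⊔preds=4  new=3  stable
  step 5. node 1  ⊔preds=4  new=4  stable

Least fixpoint reached:
  node 0: 3
  node 1: 4
  node 2: 4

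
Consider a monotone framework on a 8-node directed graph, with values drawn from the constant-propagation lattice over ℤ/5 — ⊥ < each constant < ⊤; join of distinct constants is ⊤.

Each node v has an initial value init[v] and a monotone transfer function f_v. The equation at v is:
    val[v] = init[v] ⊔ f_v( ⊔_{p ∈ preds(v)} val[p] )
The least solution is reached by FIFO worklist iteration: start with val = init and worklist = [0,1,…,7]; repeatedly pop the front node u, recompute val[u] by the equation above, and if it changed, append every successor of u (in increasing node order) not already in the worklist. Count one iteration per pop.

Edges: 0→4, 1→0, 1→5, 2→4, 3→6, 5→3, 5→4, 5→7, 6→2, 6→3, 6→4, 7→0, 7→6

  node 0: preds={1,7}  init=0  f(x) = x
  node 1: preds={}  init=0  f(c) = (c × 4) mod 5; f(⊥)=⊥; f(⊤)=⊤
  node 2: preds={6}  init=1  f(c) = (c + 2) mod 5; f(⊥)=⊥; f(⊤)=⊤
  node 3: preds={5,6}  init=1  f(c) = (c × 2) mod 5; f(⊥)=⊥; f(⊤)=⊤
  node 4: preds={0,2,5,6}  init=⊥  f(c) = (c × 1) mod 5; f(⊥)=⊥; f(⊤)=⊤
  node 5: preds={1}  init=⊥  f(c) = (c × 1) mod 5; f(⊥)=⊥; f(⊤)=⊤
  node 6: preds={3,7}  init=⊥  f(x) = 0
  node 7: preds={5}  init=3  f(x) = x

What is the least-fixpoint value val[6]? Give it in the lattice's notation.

0

Trace (14 dequeues):
  [1] u=0 | in ⊤ | out ⊤ | prev 0 | push {}
  [2] u=1 | in ⊥ | out 0 | ==
  [3] u=2 | in ⊥ | out 1 | ==
  [4] u=3 | in ⊥ | out 1 | ==
  [5] u=4 | in ⊤ | out ⊤ | prev ⊥ | push {}
  [6] u=5 | in 0 | out 0 | prev ⊥ | push {3,4}
  [7] u=6 | in ⊤ | out 0 | prev ⊥ | push {2}
  [8] u=7 | in 0 | out ⊤ | prev 3 | push {0,6}
  [9] u=3 | in 0 | out ⊤ | prev 1 | push {}
  [10] u=4 | in ⊤ | out ⊤ | ==
  [11] u=2 | in 0 | out ⊤ | prev 1 | push {4}
  [12] u=0 | in ⊤ | out ⊤ | ==
  [13] u=6 | in ⊤ | out 0 | ==
  [14] u=4 | in ⊤ | out ⊤ | ==

Converged values:
  [0] ⊤
  [1] 0
  [2] ⊤
  [3] ⊤
  [4] ⊤
  [5] 0
  [6] 0
  [7] ⊤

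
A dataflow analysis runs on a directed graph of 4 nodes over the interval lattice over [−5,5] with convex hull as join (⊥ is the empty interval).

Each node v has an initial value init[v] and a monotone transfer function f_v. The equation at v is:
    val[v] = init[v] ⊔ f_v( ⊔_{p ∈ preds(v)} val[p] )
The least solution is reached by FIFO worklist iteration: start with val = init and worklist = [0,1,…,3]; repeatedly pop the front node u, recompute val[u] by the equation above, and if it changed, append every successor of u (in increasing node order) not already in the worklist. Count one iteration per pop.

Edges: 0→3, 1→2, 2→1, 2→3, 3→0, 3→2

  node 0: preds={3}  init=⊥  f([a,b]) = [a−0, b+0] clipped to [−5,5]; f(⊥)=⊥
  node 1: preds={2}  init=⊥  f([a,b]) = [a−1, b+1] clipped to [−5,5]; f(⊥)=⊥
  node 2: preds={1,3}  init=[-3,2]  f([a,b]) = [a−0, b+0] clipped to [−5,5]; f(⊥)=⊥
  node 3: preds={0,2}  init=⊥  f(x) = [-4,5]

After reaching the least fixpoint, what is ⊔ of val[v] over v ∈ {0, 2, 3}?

Trace (10 dequeues):
  [1] u=0 | in ⊥ | out ⊥ | ==
  [2] u=1 | in [-3,2] | out [-4,3] | prev ⊥ | push {}
  [3] u=2 | in [-4,3] | out [-4,3] | prev [-3,2] | push {1}
  [4] u=3 | in [-4,3] | out [-4,5] | prev ⊥ | push {0,2}
  [5] u=1 | in [-4,3] | out [-5,4] | prev [-4,3] | push {}
  [6] u=0 | in [-4,5] | out [-4,5] | prev ⊥ | push {3}
  [7] u=2 | in [-5,5] | out [-5,5] | prev [-4,3] | push {1}
  [8] u=3 | in [-5,5] | out [-4,5] | ==
  [9] u=1 | in [-5,5] | out [-5,5] | prev [-5,4] | push {2}
  [10] u=2 | in [-5,5] | out [-5,5] | ==

Converged values:
  [0] [-4,5]
  [1] [-5,5]
  [2] [-5,5]
  [3] [-4,5]

[-5,5]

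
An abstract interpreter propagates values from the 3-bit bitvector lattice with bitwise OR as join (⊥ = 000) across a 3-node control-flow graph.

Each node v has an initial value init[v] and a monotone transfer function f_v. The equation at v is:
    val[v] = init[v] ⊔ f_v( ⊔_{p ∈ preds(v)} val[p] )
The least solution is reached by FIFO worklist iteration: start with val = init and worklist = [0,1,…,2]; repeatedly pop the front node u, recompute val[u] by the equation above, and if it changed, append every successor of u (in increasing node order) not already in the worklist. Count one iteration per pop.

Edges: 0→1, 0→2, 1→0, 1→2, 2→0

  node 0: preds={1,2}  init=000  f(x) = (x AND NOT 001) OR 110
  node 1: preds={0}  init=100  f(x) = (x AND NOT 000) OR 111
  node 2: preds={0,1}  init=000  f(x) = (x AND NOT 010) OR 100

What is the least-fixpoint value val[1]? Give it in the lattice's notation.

Worklist (4 pops):
  #1 pop 0: in=100 → 110 (was 000); enqueue []
  #2 pop 1: in=110 → 111 (was 100); enqueue [0]
  #3 pop 2: in=111 → 101 (was 000); enqueue []
  #4 pop 0: in=111 → 110 (no change)

Fixpoint:
  val[0] = 110
  val[1] = 111
  val[2] = 101

111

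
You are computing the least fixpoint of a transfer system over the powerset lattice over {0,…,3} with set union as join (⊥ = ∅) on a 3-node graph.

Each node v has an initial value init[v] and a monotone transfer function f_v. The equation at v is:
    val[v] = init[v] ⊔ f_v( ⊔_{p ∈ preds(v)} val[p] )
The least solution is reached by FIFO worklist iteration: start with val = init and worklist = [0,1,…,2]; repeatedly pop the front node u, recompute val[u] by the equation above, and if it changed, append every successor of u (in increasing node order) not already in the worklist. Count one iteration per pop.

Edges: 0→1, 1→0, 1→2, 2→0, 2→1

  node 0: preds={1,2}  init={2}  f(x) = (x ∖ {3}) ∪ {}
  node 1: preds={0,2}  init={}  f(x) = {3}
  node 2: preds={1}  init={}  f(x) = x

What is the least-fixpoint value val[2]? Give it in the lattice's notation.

Iteration log — 5 steps:
  step 1. node 0  ⊔preds={}  new={2}  stable
  step 2. node 1  ⊔preds={2}  new={3}  old={}  +wl: 0
  step 3. node 2  ⊔preds={3}  new={3}  old={}  +wl: 1
  step 4. node 0  ⊔preds={3}  new={2}  stable
  step 5. node 1  ⊔preds={2,3}  new={3}  stable

Least fixpoint reached:
  node 0: {2}
  node 1: {3}
  node 2: {3}

{3}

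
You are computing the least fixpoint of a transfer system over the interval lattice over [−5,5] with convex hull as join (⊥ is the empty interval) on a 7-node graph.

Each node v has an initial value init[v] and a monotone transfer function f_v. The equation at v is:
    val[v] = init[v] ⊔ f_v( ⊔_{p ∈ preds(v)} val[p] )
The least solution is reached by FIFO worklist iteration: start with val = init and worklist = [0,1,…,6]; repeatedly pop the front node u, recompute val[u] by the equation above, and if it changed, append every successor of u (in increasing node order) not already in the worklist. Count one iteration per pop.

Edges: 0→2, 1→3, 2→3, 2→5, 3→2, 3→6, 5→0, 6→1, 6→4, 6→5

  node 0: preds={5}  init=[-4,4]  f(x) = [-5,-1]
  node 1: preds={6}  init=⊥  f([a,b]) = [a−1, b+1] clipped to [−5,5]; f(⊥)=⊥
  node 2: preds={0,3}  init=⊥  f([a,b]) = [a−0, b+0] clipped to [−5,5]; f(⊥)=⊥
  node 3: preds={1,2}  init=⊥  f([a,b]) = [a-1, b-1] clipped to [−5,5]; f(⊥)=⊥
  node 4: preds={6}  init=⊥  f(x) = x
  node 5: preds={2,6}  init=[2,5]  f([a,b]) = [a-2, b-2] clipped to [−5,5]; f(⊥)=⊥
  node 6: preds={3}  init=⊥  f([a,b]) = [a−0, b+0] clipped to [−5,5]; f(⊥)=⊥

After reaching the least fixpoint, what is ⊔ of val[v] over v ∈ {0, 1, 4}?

Trace (13 dequeues):
  [1] u=0 | in [2,5] | out [-5,4] | prev [-4,4] | push {}
  [2] u=1 | in ⊥ | out ⊥ | ==
  [3] u=2 | in [-5,4] | out [-5,4] | prev ⊥ | push {}
  [4] u=3 | in [-5,4] | out [-5,3] | prev ⊥ | push {2}
  [5] u=4 | in ⊥ | out ⊥ | ==
  [6] u=5 | in [-5,4] | out [-5,5] | prev [2,5] | push {0}
  [7] u=6 | in [-5,3] | out [-5,3] | prev ⊥ | push {1,4,5}
  [8] u=2 | in [-5,4] | out [-5,4] | ==
  [9] u=0 | in [-5,5] | out [-5,4] | ==
  [10] u=1 | in [-5,3] | out [-5,4] | prev ⊥ | push {3}
  [11] u=4 | in [-5,3] | out [-5,3] | prev ⊥ | push {}
  [12] u=5 | in [-5,4] | out [-5,5] | ==
  [13] u=3 | in [-5,4] | out [-5,3] | ==

Converged values:
  [0] [-5,4]
  [1] [-5,4]
  [2] [-5,4]
  [3] [-5,3]
  [4] [-5,3]
  [5] [-5,5]
  [6] [-5,3]

[-5,4]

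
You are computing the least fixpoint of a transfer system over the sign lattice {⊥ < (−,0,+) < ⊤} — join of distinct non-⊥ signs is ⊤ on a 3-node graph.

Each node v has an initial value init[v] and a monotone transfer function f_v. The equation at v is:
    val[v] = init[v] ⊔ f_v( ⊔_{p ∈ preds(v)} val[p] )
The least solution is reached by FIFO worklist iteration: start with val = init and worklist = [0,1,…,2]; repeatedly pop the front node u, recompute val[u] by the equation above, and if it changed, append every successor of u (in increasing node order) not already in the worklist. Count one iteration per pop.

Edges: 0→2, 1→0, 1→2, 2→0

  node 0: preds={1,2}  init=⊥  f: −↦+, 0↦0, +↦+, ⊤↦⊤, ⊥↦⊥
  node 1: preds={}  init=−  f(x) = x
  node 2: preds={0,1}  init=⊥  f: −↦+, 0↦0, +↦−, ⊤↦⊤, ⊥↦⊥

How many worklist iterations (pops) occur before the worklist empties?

5

Trace (5 dequeues):
  [1] u=0 | in − | out + | prev ⊥ | push {}
  [2] u=1 | in ⊥ | out − | ==
  [3] u=2 | in ⊤ | out ⊤ | prev ⊥ | push {0}
  [4] u=0 | in ⊤ | out ⊤ | prev + | push {2}
  [5] u=2 | in ⊤ | out ⊤ | ==

Converged values:
  [0] ⊤
  [1] −
  [2] ⊤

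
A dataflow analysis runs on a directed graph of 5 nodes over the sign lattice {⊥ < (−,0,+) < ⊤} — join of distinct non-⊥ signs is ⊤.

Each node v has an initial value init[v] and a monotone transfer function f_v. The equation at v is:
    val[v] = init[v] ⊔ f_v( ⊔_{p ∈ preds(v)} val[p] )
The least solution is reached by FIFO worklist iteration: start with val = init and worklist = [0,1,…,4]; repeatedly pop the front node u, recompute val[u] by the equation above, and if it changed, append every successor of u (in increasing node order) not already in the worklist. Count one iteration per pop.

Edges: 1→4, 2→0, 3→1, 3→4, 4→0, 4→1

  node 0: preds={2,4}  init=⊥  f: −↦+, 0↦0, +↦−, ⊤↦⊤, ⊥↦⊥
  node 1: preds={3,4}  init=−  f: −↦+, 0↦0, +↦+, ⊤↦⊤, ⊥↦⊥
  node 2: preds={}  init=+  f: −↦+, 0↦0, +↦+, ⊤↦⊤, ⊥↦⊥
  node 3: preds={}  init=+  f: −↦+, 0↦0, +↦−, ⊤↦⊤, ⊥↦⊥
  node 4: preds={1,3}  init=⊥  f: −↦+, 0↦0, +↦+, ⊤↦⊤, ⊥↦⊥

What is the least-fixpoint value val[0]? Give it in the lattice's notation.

Iteration log — 7 steps:
  step 1. node 0  ⊔preds=+  new=−  old=⊥  +wl: 
  step 2. node 1  ⊔preds=+  new=⊤  old=−  +wl: 
  step 3. node 2  ⊔preds=⊥  new=+  stable
  step 4. node 3  ⊔preds=⊥  new=+  stable
  step 5. node 4  ⊔preds=⊤  new=⊤  old=⊥  +wl: 0,1
  step 6. node 0  ⊔preds=⊤  new=⊤  old=−  +wl: 
  step 7. node 1  ⊔preds=⊤  new=⊤  stable

Least fixpoint reached:
  node 0: ⊤
  node 1: ⊤
  node 2: +
  node 3: +
  node 4: ⊤

⊤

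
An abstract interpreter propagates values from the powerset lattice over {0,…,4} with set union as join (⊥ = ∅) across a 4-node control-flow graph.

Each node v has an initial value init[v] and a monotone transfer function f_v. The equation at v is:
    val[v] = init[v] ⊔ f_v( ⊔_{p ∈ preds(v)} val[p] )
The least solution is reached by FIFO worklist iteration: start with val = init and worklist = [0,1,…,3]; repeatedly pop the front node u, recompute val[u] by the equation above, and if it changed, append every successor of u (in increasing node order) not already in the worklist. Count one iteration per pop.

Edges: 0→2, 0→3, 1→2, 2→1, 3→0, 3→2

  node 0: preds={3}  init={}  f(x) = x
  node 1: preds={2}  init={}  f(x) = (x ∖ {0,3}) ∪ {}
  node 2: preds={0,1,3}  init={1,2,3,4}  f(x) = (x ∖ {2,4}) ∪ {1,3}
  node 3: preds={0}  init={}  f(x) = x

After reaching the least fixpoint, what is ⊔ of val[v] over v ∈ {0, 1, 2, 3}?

{1,2,3,4}

Trace (4 dequeues):
  [1] u=0 | in {} | out {} | ==
  [2] u=1 | in {1,2,3,4} | out {1,2,4} | prev {} | push {}
  [3] u=2 | in {1,2,4} | out {1,2,3,4} | ==
  [4] u=3 | in {} | out {} | ==

Converged values:
  [0] {}
  [1] {1,2,4}
  [2] {1,2,3,4}
  [3] {}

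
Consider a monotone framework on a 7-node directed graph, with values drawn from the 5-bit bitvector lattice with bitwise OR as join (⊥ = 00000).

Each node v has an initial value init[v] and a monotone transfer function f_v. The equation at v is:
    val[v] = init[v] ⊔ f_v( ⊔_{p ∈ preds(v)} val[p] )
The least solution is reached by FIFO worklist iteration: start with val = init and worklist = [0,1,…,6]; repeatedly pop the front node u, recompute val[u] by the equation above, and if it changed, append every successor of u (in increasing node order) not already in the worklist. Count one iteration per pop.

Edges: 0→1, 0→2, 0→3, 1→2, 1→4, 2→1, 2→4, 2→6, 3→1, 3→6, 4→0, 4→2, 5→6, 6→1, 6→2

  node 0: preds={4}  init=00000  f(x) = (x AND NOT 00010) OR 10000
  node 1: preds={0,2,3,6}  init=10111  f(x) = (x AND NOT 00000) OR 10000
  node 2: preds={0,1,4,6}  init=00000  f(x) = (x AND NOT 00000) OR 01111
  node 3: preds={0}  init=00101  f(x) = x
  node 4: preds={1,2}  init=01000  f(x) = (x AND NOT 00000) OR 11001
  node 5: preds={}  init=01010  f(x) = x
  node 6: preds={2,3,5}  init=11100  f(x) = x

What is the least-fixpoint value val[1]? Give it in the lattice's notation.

Trace (12 dequeues):
  [1] u=0 | in 01000 | out 11000 | prev 00000 | push {}
  [2] u=1 | in 11101 | out 11111 | prev 10111 | push {}
  [3] u=2 | in 11111 | out 11111 | prev 00000 | push {1}
  [4] u=3 | in 11000 | out 11101 | prev 00101 | push {}
  [5] u=4 | in 11111 | out 11111 | prev 01000 | push {0,2}
  [6] u=5 | in 00000 | out 01010 | ==
  [7] u=6 | in 11111 | out 11111 | prev 11100 | push {}
  [8] u=1 | in 11111 | out 11111 | ==
  [9] u=0 | in 11111 | out 11101 | prev 11000 | push {1,3}
  [10] u=2 | in 11111 | out 11111 | ==
  [11] u=1 | in 11111 | out 11111 | ==
  [12] u=3 | in 11101 | out 11101 | ==

Converged values:
  [0] 11101
  [1] 11111
  [2] 11111
  [3] 11101
  [4] 11111
  [5] 01010
  [6] 11111

11111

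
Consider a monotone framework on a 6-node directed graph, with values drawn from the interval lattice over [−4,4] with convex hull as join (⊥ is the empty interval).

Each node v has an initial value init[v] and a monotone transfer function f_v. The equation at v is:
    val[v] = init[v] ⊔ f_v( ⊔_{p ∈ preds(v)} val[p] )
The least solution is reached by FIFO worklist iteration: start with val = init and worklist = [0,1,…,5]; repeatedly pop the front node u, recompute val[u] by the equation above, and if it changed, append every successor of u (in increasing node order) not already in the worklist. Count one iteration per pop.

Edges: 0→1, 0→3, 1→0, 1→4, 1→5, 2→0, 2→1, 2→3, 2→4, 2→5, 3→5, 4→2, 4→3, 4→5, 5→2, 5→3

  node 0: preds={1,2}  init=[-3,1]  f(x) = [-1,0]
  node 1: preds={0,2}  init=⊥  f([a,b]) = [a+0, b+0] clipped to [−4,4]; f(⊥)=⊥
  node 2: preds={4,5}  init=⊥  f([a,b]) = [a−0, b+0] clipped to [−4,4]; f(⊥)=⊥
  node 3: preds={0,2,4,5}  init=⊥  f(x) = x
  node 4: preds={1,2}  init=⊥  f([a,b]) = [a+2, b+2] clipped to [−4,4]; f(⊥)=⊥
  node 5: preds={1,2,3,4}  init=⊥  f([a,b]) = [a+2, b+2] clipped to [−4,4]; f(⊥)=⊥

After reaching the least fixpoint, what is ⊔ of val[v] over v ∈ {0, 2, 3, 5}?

Trace (16 dequeues):
  [1] u=0 | in ⊥ | out [-3,1] | ==
  [2] u=1 | in [-3,1] | out [-3,1] | prev ⊥ | push {0}
  [3] u=2 | in ⊥ | out ⊥ | ==
  [4] u=3 | in [-3,1] | out [-3,1] | prev ⊥ | push {}
  [5] u=4 | in [-3,1] | out [-1,3] | prev ⊥ | push {2,3}
  [6] u=5 | in [-3,3] | out [-1,4] | prev ⊥ | push {}
  [7] u=0 | in [-3,1] | out [-3,1] | ==
  [8] u=2 | in [-1,4] | out [-1,4] | prev ⊥ | push {0,1,4,5}
  [9] u=3 | in [-3,4] | out [-3,4] | prev [-3,1] | push {}
  [10] u=0 | in [-3,4] | out [-3,1] | ==
  [11] u=1 | in [-3,4] | out [-3,4] | prev [-3,1] | push {0}
  [12] u=4 | in [-3,4] | out [-1,4] | prev [-1,3] | push {2,3}
  [13] u=5 | in [-3,4] | out [-1,4] | ==
  [14] u=0 | in [-3,4] | out [-3,1] | ==
  [15] u=2 | in [-1,4] | out [-1,4] | ==
  [16] u=3 | in [-3,4] | out [-3,4] | ==

Converged values:
  [0] [-3,1]
  [1] [-3,4]
  [2] [-1,4]
  [3] [-3,4]
  [4] [-1,4]
  [5] [-1,4]

[-3,4]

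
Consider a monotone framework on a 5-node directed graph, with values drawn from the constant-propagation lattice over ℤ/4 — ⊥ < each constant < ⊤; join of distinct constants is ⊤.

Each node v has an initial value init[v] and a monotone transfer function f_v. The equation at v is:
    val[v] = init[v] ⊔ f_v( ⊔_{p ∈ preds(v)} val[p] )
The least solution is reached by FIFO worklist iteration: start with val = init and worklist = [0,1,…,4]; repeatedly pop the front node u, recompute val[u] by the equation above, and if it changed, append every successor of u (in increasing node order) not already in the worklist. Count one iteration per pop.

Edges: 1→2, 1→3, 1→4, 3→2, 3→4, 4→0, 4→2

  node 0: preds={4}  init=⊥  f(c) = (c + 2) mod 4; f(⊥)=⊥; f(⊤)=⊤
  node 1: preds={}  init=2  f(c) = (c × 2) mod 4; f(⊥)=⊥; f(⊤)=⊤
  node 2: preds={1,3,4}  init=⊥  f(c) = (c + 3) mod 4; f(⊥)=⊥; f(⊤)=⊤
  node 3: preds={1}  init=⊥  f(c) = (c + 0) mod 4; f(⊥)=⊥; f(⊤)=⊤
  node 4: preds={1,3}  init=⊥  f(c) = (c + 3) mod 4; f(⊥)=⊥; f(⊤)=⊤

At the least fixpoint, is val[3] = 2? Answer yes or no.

yes

Iteration log — 7 steps:
  step 1. node 0  ⊔preds=⊥  new=⊥  stable
  step 2. node 1  ⊔preds=⊥  new=2  stable
  step 3. node 2  ⊔preds=2  new=1  old=⊥  +wl: 
  step 4. node 3  ⊔preds=2  new=2  old=⊥  +wl: 2
  step 5. node 4  ⊔preds=2  new=1  old=⊥  +wl: 0
  step 6. node 2  ⊔preds=⊤  new=⊤  old=1  +wl: 
  step 7. node 0  ⊔preds=1  new=3  old=⊥  +wl: 

Least fixpoint reached:
  node 0: 3
  node 1: 2
  node 2: ⊤
  node 3: 2
  node 4: 1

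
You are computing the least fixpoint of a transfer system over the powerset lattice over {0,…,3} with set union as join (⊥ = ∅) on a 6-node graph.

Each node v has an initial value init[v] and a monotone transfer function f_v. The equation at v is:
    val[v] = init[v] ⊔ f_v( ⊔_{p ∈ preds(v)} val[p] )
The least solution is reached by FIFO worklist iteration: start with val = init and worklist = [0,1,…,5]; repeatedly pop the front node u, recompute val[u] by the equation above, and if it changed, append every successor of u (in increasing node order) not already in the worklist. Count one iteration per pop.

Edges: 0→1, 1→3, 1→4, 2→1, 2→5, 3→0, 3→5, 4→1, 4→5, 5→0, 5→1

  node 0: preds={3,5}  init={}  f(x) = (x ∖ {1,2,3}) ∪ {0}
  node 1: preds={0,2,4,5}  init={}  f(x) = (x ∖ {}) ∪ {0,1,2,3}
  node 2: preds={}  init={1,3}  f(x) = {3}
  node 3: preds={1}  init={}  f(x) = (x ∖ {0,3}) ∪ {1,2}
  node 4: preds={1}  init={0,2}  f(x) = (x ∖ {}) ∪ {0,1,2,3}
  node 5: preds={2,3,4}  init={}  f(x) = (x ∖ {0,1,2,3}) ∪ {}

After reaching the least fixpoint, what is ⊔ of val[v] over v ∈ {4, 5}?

Worklist (8 pops):
  #1 pop 0: in={} → {0} (was {}); enqueue []
  #2 pop 1: in={0,1,2,3} → {0,1,2,3} (was {}); enqueue []
  #3 pop 2: in={} → {1,3} (no change)
  #4 pop 3: in={0,1,2,3} → {1,2} (was {}); enqueue [0]
  #5 pop 4: in={0,1,2,3} → {0,1,2,3} (was {0,2}); enqueue [1]
  #6 pop 5: in={0,1,2,3} → {} (no change)
  #7 pop 0: in={1,2} → {0} (no change)
  #8 pop 1: in={0,1,2,3} → {0,1,2,3} (no change)

Fixpoint:
  val[0] = {0}
  val[1] = {0,1,2,3}
  val[2] = {1,3}
  val[3] = {1,2}
  val[4] = {0,1,2,3}
  val[5] = {}

{0,1,2,3}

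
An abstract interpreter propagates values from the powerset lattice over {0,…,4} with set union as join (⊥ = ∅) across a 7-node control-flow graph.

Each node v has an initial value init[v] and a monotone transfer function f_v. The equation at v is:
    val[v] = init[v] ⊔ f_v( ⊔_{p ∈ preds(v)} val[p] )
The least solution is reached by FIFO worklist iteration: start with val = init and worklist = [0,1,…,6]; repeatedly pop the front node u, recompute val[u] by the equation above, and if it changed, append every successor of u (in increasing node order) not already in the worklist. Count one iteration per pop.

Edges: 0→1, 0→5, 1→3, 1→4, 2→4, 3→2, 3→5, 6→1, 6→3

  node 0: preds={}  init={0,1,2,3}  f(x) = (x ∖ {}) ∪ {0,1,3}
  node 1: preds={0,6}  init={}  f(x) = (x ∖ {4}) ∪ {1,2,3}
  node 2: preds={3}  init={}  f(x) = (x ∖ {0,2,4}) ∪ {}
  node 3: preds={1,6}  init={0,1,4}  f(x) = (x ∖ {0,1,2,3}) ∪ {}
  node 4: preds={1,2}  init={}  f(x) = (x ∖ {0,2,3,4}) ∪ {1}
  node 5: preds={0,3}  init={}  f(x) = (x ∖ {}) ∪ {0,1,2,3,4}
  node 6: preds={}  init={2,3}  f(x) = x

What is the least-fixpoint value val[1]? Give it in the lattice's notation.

Worklist (7 pops):
  #1 pop 0: in={} → {0,1,2,3} (no change)
  #2 pop 1: in={0,1,2,3} → {0,1,2,3} (was {}); enqueue []
  #3 pop 2: in={0,1,4} → {1} (was {}); enqueue []
  #4 pop 3: in={0,1,2,3} → {0,1,4} (no change)
  #5 pop 4: in={0,1,2,3} → {1} (was {}); enqueue []
  #6 pop 5: in={0,1,2,3,4} → {0,1,2,3,4} (was {}); enqueue []
  #7 pop 6: in={} → {2,3} (no change)

Fixpoint:
  val[0] = {0,1,2,3}
  val[1] = {0,1,2,3}
  val[2] = {1}
  val[3] = {0,1,4}
  val[4] = {1}
  val[5] = {0,1,2,3,4}
  val[6] = {2,3}

{0,1,2,3}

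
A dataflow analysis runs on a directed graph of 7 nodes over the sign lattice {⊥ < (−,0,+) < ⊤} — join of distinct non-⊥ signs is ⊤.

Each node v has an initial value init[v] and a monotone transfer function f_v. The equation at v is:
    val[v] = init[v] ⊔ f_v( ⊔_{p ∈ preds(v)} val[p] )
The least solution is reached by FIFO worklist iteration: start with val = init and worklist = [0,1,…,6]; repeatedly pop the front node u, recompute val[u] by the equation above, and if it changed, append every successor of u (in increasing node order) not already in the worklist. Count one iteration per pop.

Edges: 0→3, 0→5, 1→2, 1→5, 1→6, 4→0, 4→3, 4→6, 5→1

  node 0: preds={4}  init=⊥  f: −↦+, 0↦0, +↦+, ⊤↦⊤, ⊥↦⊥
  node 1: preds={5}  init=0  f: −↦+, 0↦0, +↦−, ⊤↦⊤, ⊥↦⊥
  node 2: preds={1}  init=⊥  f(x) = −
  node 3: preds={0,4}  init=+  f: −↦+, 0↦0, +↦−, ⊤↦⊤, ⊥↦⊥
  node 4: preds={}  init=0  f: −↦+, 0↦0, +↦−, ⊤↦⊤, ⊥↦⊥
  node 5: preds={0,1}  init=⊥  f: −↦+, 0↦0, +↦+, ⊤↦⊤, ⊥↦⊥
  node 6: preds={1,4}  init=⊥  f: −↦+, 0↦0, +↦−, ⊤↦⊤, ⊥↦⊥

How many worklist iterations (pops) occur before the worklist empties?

8

Worklist (8 pops):
  #1 pop 0: in=0 → 0 (was ⊥); enqueue []
  #2 pop 1: in=⊥ → 0 (no change)
  #3 pop 2: in=0 → − (was ⊥); enqueue []
  #4 pop 3: in=0 → ⊤ (was +); enqueue []
  #5 pop 4: in=⊥ → 0 (no change)
  #6 pop 5: in=0 → 0 (was ⊥); enqueue [1]
  #7 pop 6: in=0 → 0 (was ⊥); enqueue []
  #8 pop 1: in=0 → 0 (no change)

Fixpoint:
  val[0] = 0
  val[1] = 0
  val[2] = −
  val[3] = ⊤
  val[4] = 0
  val[5] = 0
  val[6] = 0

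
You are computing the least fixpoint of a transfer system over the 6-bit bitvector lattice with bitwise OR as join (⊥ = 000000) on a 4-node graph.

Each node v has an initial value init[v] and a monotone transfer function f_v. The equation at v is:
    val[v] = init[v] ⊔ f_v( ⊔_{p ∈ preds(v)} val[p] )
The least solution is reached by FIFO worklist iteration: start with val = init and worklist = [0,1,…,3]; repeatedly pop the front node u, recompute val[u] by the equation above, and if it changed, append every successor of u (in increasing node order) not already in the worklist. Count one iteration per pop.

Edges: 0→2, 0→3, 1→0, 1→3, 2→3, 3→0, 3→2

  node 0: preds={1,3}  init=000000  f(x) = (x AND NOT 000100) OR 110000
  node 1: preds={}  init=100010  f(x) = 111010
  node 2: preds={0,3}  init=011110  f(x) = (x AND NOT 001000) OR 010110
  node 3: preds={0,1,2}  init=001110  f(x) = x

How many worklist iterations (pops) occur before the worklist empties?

6

Trace (6 dequeues):
  [1] u=0 | in 101110 | out 111010 | prev 000000 | push {}
  [2] u=1 | in 000000 | out 111010 | prev 100010 | push {0}
  [3] u=2 | in 111110 | out 111110 | prev 011110 | push {}
  [4] u=3 | in 111110 | out 111110 | prev 001110 | push {2}
  [5] u=0 | in 111110 | out 111010 | ==
  [6] u=2 | in 111110 | out 111110 | ==

Converged values:
  [0] 111010
  [1] 111010
  [2] 111110
  [3] 111110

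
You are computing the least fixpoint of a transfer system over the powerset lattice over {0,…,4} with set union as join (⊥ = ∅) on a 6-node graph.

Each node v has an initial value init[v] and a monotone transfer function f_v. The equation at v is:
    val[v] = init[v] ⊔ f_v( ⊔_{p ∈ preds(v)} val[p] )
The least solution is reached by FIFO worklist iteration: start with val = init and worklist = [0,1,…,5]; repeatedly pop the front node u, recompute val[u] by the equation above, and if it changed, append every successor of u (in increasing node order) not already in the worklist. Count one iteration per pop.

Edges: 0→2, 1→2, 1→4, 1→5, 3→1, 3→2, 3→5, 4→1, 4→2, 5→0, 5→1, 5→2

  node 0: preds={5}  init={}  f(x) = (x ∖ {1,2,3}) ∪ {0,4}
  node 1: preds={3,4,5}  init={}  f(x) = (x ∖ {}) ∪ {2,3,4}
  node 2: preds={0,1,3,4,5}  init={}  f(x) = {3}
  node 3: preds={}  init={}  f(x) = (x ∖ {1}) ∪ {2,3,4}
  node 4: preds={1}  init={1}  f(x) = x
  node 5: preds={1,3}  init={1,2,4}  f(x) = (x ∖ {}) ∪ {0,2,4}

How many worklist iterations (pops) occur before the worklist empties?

Iteration log — 13 steps:
  step 1. node 0  ⊔preds={1,2,4}  new={0,4}  old={}  +wl: 
  step 2. node 1  ⊔preds={1,2,4}  new={1,2,3,4}  old={}  +wl: 
  step 3. node 2  ⊔preds={0,1,2,3,4}  new={3}  old={}  +wl: 
  step 4. node 3  ⊔preds={}  new={2,3,4}  old={}  +wl: 1,2
  step 5. node 4  ⊔preds={1,2,3,4}  new={1,2,3,4}  old={1}  +wl: 
  step 6. node 5  ⊔preds={1,2,3,4}  new={0,1,2,3,4}  old={1,2,4}  +wl: 0
  step 7. node 1  ⊔preds={0,1,2,3,4}  new={0,1,2,3,4}  old={1,2,3,4}  +wl: 4,5
  step 8. node 2  ⊔preds={0,1,2,3,4}  new={3}  stable
  step 9. node 0  ⊔preds={0,1,2,3,4}  new={0,4}  stable
  step 10. node 4  ⊔preds={0,1,2,3,4}  new={0,1,2,3,4}  old={1,2,3,4}  +wl: 1,2
  step 11. node 5  ⊔preds={0,1,2,3,4}  new={0,1,2,3,4}  stable
  step 12. node 1  ⊔preds={0,1,2,3,4}  new={0,1,2,3,4}  stable
  step 13. node 2  ⊔preds={0,1,2,3,4}  new={3}  stable

Least fixpoint reached:
  node 0: {0,4}
  node 1: {0,1,2,3,4}
  node 2: {3}
  node 3: {2,3,4}
  node 4: {0,1,2,3,4}
  node 5: {0,1,2,3,4}

13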